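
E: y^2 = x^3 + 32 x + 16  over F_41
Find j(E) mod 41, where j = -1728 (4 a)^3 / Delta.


Delta = -16(4 a^3 + 27 b^2) mod 41 = 24
-1728 * (4 a)^3 = -1728 * (4*32)^3 mod 41 = 29
j = 29 * 24^(-1) mod 41 = 20

j = 20 (mod 41)


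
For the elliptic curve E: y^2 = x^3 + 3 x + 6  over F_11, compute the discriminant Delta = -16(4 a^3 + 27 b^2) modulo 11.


4 a^3 + 27 b^2 = 4*3^3 + 27*6^2 = 108 + 972 = 1080
Delta = -16 * (1080) = -17280
Delta mod 11 = 1

Delta = 1 (mod 11)


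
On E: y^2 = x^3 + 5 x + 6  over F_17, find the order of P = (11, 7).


Compute successive multiples of P until we hit O:
  1P = (11, 7)
  2P = (16, 0)
  3P = (11, 10)
  4P = O

ord(P) = 4


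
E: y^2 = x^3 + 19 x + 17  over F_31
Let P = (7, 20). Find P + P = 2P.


Doubling: s = (3 x1^2 + a) / (2 y1)
s = (3*7^2 + 19) / (2*20) mod 31 = 15
x3 = s^2 - 2 x1 mod 31 = 15^2 - 2*7 = 25
y3 = s (x1 - x3) - y1 mod 31 = 15 * (7 - 25) - 20 = 20

2P = (25, 20)


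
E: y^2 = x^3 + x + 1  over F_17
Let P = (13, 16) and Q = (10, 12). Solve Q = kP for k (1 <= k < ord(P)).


Enumerate multiples of P until we hit Q = (10, 12):
  1P = (13, 16)
  2P = (9, 5)
  3P = (10, 5)
  4P = (15, 5)
  5P = (15, 12)
  6P = (10, 12)
Match found at i = 6.

k = 6


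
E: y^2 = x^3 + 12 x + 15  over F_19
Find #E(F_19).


For each x in F_19, count y with y^2 = x^3 + 12 x + 15 mod 19:
  x = 1: RHS = 9, y in [3, 16]  -> 2 point(s)
  x = 2: RHS = 9, y in [3, 16]  -> 2 point(s)
  x = 7: RHS = 5, y in [9, 10]  -> 2 point(s)
  x = 9: RHS = 16, y in [4, 15]  -> 2 point(s)
  x = 12: RHS = 6, y in [5, 14]  -> 2 point(s)
  x = 14: RHS = 1, y in [1, 18]  -> 2 point(s)
  x = 15: RHS = 17, y in [6, 13]  -> 2 point(s)
  x = 16: RHS = 9, y in [3, 16]  -> 2 point(s)
Affine points: 16. Add the point at infinity: total = 17.

#E(F_19) = 17


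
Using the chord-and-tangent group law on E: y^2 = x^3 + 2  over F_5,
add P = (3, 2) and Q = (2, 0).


P != Q, so use the chord formula.
s = (y2 - y1) / (x2 - x1) = (3) / (4) mod 5 = 2
x3 = s^2 - x1 - x2 mod 5 = 2^2 - 3 - 2 = 4
y3 = s (x1 - x3) - y1 mod 5 = 2 * (3 - 4) - 2 = 1

P + Q = (4, 1)


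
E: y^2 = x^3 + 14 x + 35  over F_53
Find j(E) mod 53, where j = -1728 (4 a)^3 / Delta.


Delta = -16(4 a^3 + 27 b^2) mod 53 = 31
-1728 * (4 a)^3 = -1728 * (4*14)^3 mod 53 = 37
j = 37 * 31^(-1) mod 53 = 20

j = 20 (mod 53)


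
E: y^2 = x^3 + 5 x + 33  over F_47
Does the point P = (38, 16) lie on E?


Check whether y^2 = x^3 + 5 x + 33 (mod 47) for (x, y) = (38, 16).
LHS: y^2 = 16^2 mod 47 = 21
RHS: x^3 + 5 x + 33 = 38^3 + 5*38 + 33 mod 47 = 11
LHS != RHS

No, not on the curve


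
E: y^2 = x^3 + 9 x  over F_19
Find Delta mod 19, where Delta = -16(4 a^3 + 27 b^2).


4 a^3 + 27 b^2 = 4*9^3 + 27*0^2 = 2916 + 0 = 2916
Delta = -16 * (2916) = -46656
Delta mod 19 = 8

Delta = 8 (mod 19)


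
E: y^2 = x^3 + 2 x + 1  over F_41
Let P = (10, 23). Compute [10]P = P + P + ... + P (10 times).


k = 10 = 1010_2 (binary, LSB first: 0101)
Double-and-add from P = (10, 23):
  bit 0 = 0: acc unchanged = O
  bit 1 = 1: acc = O + (30, 40) = (30, 40)
  bit 2 = 0: acc unchanged = (30, 40)
  bit 3 = 1: acc = (30, 40) + (12, 21) = (1, 2)

10P = (1, 2)


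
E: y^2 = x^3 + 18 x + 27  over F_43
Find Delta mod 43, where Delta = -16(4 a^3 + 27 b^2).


4 a^3 + 27 b^2 = 4*18^3 + 27*27^2 = 23328 + 19683 = 43011
Delta = -16 * (43011) = -688176
Delta mod 43 = 39

Delta = 39 (mod 43)


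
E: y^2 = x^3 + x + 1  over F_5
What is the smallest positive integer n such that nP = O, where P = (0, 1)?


Compute successive multiples of P until we hit O:
  1P = (0, 1)
  2P = (4, 2)
  3P = (2, 1)
  4P = (3, 4)
  5P = (3, 1)
  6P = (2, 4)
  7P = (4, 3)
  8P = (0, 4)
  ... (continuing to 9P)
  9P = O

ord(P) = 9


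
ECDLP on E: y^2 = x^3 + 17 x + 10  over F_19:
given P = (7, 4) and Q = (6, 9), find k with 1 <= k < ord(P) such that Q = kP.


Enumerate multiples of P until we hit Q = (6, 9):
  1P = (7, 4)
  2P = (12, 17)
  3P = (6, 10)
  4P = (4, 16)
  5P = (5, 7)
  6P = (14, 16)
  7P = (18, 7)
  8P = (17, 14)
  9P = (15, 7)
  10P = (1, 3)
  11P = (1, 16)
  12P = (15, 12)
  13P = (17, 5)
  14P = (18, 12)
  15P = (14, 3)
  16P = (5, 12)
  17P = (4, 3)
  18P = (6, 9)
Match found at i = 18.

k = 18


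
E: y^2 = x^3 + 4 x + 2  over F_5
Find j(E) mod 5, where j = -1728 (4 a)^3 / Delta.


Delta = -16(4 a^3 + 27 b^2) mod 5 = 1
-1728 * (4 a)^3 = -1728 * (4*4)^3 mod 5 = 2
j = 2 * 1^(-1) mod 5 = 2

j = 2 (mod 5)


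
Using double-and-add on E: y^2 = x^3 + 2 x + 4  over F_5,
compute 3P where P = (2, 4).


k = 3 = 11_2 (binary, LSB first: 11)
Double-and-add from P = (2, 4):
  bit 0 = 1: acc = O + (2, 4) = (2, 4)
  bit 1 = 1: acc = (2, 4) + (0, 2) = (4, 4)

3P = (4, 4)


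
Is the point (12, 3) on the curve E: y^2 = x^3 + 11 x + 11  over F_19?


Check whether y^2 = x^3 + 11 x + 11 (mod 19) for (x, y) = (12, 3).
LHS: y^2 = 3^2 mod 19 = 9
RHS: x^3 + 11 x + 11 = 12^3 + 11*12 + 11 mod 19 = 9
LHS = RHS

Yes, on the curve


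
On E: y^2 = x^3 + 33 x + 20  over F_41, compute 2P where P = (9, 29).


Doubling: s = (3 x1^2 + a) / (2 y1)
s = (3*9^2 + 33) / (2*29) mod 41 = 9
x3 = s^2 - 2 x1 mod 41 = 9^2 - 2*9 = 22
y3 = s (x1 - x3) - y1 mod 41 = 9 * (9 - 22) - 29 = 18

2P = (22, 18)


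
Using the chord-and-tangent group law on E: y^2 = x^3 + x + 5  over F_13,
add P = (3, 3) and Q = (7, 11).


P != Q, so use the chord formula.
s = (y2 - y1) / (x2 - x1) = (8) / (4) mod 13 = 2
x3 = s^2 - x1 - x2 mod 13 = 2^2 - 3 - 7 = 7
y3 = s (x1 - x3) - y1 mod 13 = 2 * (3 - 7) - 3 = 2

P + Q = (7, 2)


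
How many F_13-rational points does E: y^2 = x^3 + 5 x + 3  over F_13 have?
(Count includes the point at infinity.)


For each x in F_13, count y with y^2 = x^3 + 5 x + 3 mod 13:
  x = 0: RHS = 3, y in [4, 9]  -> 2 point(s)
  x = 1: RHS = 9, y in [3, 10]  -> 2 point(s)
  x = 4: RHS = 9, y in [3, 10]  -> 2 point(s)
  x = 5: RHS = 10, y in [6, 7]  -> 2 point(s)
  x = 7: RHS = 4, y in [2, 11]  -> 2 point(s)
  x = 8: RHS = 9, y in [3, 10]  -> 2 point(s)
  x = 9: RHS = 10, y in [6, 7]  -> 2 point(s)
  x = 10: RHS = 0, y in [0]  -> 1 point(s)
  x = 12: RHS = 10, y in [6, 7]  -> 2 point(s)
Affine points: 17. Add the point at infinity: total = 18.

#E(F_13) = 18


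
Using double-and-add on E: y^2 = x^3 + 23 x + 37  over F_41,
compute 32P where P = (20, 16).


k = 32 = 100000_2 (binary, LSB first: 000001)
Double-and-add from P = (20, 16):
  bit 0 = 0: acc unchanged = O
  bit 1 = 0: acc unchanged = O
  bit 2 = 0: acc unchanged = O
  bit 3 = 0: acc unchanged = O
  bit 4 = 0: acc unchanged = O
  bit 5 = 1: acc = O + (31, 23) = (31, 23)

32P = (31, 23)


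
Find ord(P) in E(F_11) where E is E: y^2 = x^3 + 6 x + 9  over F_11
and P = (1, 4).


Compute successive multiples of P until we hit O:
  1P = (1, 4)
  2P = (7, 3)
  3P = (7, 8)
  4P = (1, 7)
  5P = O

ord(P) = 5


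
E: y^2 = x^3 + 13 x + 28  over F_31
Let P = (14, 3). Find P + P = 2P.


Doubling: s = (3 x1^2 + a) / (2 y1)
s = (3*14^2 + 13) / (2*3) mod 31 = 2
x3 = s^2 - 2 x1 mod 31 = 2^2 - 2*14 = 7
y3 = s (x1 - x3) - y1 mod 31 = 2 * (14 - 7) - 3 = 11

2P = (7, 11)


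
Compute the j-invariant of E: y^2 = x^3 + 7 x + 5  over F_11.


Delta = -16(4 a^3 + 27 b^2) mod 11 = 6
-1728 * (4 a)^3 = -1728 * (4*7)^3 mod 11 = 4
j = 4 * 6^(-1) mod 11 = 8

j = 8 (mod 11)


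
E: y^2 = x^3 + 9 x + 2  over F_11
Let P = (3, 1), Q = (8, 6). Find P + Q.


P != Q, so use the chord formula.
s = (y2 - y1) / (x2 - x1) = (5) / (5) mod 11 = 1
x3 = s^2 - x1 - x2 mod 11 = 1^2 - 3 - 8 = 1
y3 = s (x1 - x3) - y1 mod 11 = 1 * (3 - 1) - 1 = 1

P + Q = (1, 1)


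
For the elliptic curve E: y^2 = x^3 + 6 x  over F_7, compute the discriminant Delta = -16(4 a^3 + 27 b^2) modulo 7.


4 a^3 + 27 b^2 = 4*6^3 + 27*0^2 = 864 + 0 = 864
Delta = -16 * (864) = -13824
Delta mod 7 = 1

Delta = 1 (mod 7)


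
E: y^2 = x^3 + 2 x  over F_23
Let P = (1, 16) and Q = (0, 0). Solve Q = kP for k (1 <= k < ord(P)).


Enumerate multiples of P until we hit Q = (0, 0):
  1P = (1, 16)
  2P = (2, 9)
  3P = (0, 0)
Match found at i = 3.

k = 3


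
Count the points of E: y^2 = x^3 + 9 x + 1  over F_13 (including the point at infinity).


For each x in F_13, count y with y^2 = x^3 + 9 x + 1 mod 13:
  x = 0: RHS = 1, y in [1, 12]  -> 2 point(s)
  x = 2: RHS = 1, y in [1, 12]  -> 2 point(s)
  x = 3: RHS = 3, y in [4, 9]  -> 2 point(s)
  x = 4: RHS = 10, y in [6, 7]  -> 2 point(s)
  x = 7: RHS = 4, y in [2, 11]  -> 2 point(s)
  x = 8: RHS = 0, y in [0]  -> 1 point(s)
  x = 10: RHS = 12, y in [5, 8]  -> 2 point(s)
  x = 11: RHS = 1, y in [1, 12]  -> 2 point(s)
  x = 12: RHS = 4, y in [2, 11]  -> 2 point(s)
Affine points: 17. Add the point at infinity: total = 18.

#E(F_13) = 18


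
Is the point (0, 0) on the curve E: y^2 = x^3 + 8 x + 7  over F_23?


Check whether y^2 = x^3 + 8 x + 7 (mod 23) for (x, y) = (0, 0).
LHS: y^2 = 0^2 mod 23 = 0
RHS: x^3 + 8 x + 7 = 0^3 + 8*0 + 7 mod 23 = 7
LHS != RHS

No, not on the curve


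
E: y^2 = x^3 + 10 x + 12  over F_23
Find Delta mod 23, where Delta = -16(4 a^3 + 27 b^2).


4 a^3 + 27 b^2 = 4*10^3 + 27*12^2 = 4000 + 3888 = 7888
Delta = -16 * (7888) = -126208
Delta mod 23 = 16

Delta = 16 (mod 23)


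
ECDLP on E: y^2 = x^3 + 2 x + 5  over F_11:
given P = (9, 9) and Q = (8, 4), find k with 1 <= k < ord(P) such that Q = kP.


Enumerate multiples of P until we hit Q = (8, 4):
  1P = (9, 9)
  2P = (8, 4)
Match found at i = 2.

k = 2


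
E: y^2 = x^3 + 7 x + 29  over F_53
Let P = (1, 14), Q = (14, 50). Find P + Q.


P != Q, so use the chord formula.
s = (y2 - y1) / (x2 - x1) = (36) / (13) mod 53 = 15
x3 = s^2 - x1 - x2 mod 53 = 15^2 - 1 - 14 = 51
y3 = s (x1 - x3) - y1 mod 53 = 15 * (1 - 51) - 14 = 31

P + Q = (51, 31)


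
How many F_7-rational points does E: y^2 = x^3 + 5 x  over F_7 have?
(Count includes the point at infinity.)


For each x in F_7, count y with y^2 = x^3 + 5 x + 0 mod 7:
  x = 0: RHS = 0, y in [0]  -> 1 point(s)
  x = 2: RHS = 4, y in [2, 5]  -> 2 point(s)
  x = 3: RHS = 0, y in [0]  -> 1 point(s)
  x = 4: RHS = 0, y in [0]  -> 1 point(s)
  x = 6: RHS = 1, y in [1, 6]  -> 2 point(s)
Affine points: 7. Add the point at infinity: total = 8.

#E(F_7) = 8


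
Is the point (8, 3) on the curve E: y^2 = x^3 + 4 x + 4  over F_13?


Check whether y^2 = x^3 + 4 x + 4 (mod 13) for (x, y) = (8, 3).
LHS: y^2 = 3^2 mod 13 = 9
RHS: x^3 + 4 x + 4 = 8^3 + 4*8 + 4 mod 13 = 2
LHS != RHS

No, not on the curve


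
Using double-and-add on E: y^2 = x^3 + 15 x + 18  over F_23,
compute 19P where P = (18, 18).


k = 19 = 10011_2 (binary, LSB first: 11001)
Double-and-add from P = (18, 18):
  bit 0 = 1: acc = O + (18, 18) = (18, 18)
  bit 1 = 1: acc = (18, 18) + (22, 18) = (6, 5)
  bit 2 = 0: acc unchanged = (6, 5)
  bit 3 = 0: acc unchanged = (6, 5)
  bit 4 = 1: acc = (6, 5) + (10, 15) = (19, 20)

19P = (19, 20)


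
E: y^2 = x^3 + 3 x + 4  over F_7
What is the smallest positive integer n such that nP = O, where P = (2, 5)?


Compute successive multiples of P until we hit O:
  1P = (2, 5)
  2P = (0, 5)
  3P = (5, 2)
  4P = (1, 1)
  5P = (6, 0)
  6P = (1, 6)
  7P = (5, 5)
  8P = (0, 2)
  ... (continuing to 10P)
  10P = O

ord(P) = 10


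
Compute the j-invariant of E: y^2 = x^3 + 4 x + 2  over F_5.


Delta = -16(4 a^3 + 27 b^2) mod 5 = 1
-1728 * (4 a)^3 = -1728 * (4*4)^3 mod 5 = 2
j = 2 * 1^(-1) mod 5 = 2

j = 2 (mod 5)


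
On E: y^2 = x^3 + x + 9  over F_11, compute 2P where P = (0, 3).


Doubling: s = (3 x1^2 + a) / (2 y1)
s = (3*0^2 + 1) / (2*3) mod 11 = 2
x3 = s^2 - 2 x1 mod 11 = 2^2 - 2*0 = 4
y3 = s (x1 - x3) - y1 mod 11 = 2 * (0 - 4) - 3 = 0

2P = (4, 0)


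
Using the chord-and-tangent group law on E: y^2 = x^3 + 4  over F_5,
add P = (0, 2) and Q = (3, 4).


P != Q, so use the chord formula.
s = (y2 - y1) / (x2 - x1) = (2) / (3) mod 5 = 4
x3 = s^2 - x1 - x2 mod 5 = 4^2 - 0 - 3 = 3
y3 = s (x1 - x3) - y1 mod 5 = 4 * (0 - 3) - 2 = 1

P + Q = (3, 1)


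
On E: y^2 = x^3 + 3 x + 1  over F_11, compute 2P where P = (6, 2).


Doubling: s = (3 x1^2 + a) / (2 y1)
s = (3*6^2 + 3) / (2*2) mod 11 = 3
x3 = s^2 - 2 x1 mod 11 = 3^2 - 2*6 = 8
y3 = s (x1 - x3) - y1 mod 11 = 3 * (6 - 8) - 2 = 3

2P = (8, 3)


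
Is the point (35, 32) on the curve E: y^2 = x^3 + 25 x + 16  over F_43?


Check whether y^2 = x^3 + 25 x + 16 (mod 43) for (x, y) = (35, 32).
LHS: y^2 = 32^2 mod 43 = 35
RHS: x^3 + 25 x + 16 = 35^3 + 25*35 + 16 mod 43 = 35
LHS = RHS

Yes, on the curve


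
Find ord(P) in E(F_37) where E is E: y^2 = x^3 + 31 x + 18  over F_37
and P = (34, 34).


Compute successive multiples of P until we hit O:
  1P = (34, 34)
  2P = (9, 8)
  3P = (10, 25)
  4P = (18, 9)
  5P = (11, 32)
  6P = (26, 23)
  7P = (13, 18)
  8P = (28, 34)
  ... (continuing to 35P)
  35P = O

ord(P) = 35


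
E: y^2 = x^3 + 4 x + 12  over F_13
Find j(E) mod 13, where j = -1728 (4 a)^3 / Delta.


Delta = -16(4 a^3 + 27 b^2) mod 13 = 9
-1728 * (4 a)^3 = -1728 * (4*4)^3 mod 13 = 1
j = 1 * 9^(-1) mod 13 = 3

j = 3 (mod 13)


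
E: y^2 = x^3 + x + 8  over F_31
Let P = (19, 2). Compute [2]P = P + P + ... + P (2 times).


k = 2 = 10_2 (binary, LSB first: 01)
Double-and-add from P = (19, 2):
  bit 0 = 0: acc unchanged = O
  bit 1 = 1: acc = O + (26, 23) = (26, 23)

2P = (26, 23)


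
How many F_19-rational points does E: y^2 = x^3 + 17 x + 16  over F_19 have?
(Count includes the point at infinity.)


For each x in F_19, count y with y^2 = x^3 + 17 x + 16 mod 19:
  x = 0: RHS = 16, y in [4, 15]  -> 2 point(s)
  x = 2: RHS = 1, y in [1, 18]  -> 2 point(s)
  x = 5: RHS = 17, y in [6, 13]  -> 2 point(s)
  x = 6: RHS = 11, y in [7, 12]  -> 2 point(s)
  x = 9: RHS = 5, y in [9, 10]  -> 2 point(s)
  x = 15: RHS = 17, y in [6, 13]  -> 2 point(s)
  x = 18: RHS = 17, y in [6, 13]  -> 2 point(s)
Affine points: 14. Add the point at infinity: total = 15.

#E(F_19) = 15


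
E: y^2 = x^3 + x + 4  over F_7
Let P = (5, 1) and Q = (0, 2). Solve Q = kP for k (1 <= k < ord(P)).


Enumerate multiples of P until we hit Q = (0, 2):
  1P = (5, 1)
  2P = (6, 3)
  3P = (0, 2)
Match found at i = 3.

k = 3


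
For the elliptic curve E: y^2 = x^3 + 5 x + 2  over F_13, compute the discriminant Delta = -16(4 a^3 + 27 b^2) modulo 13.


4 a^3 + 27 b^2 = 4*5^3 + 27*2^2 = 500 + 108 = 608
Delta = -16 * (608) = -9728
Delta mod 13 = 9

Delta = 9 (mod 13)


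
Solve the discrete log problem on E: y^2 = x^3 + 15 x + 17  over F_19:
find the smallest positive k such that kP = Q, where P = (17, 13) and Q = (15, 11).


Enumerate multiples of P until we hit Q = (15, 11):
  1P = (17, 13)
  2P = (15, 11)
Match found at i = 2.

k = 2


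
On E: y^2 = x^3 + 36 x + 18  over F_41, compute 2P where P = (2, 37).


Doubling: s = (3 x1^2 + a) / (2 y1)
s = (3*2^2 + 36) / (2*37) mod 41 = 35
x3 = s^2 - 2 x1 mod 41 = 35^2 - 2*2 = 32
y3 = s (x1 - x3) - y1 mod 41 = 35 * (2 - 32) - 37 = 20

2P = (32, 20)


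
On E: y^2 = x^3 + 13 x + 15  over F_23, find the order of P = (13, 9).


Compute successive multiples of P until we hit O:
  1P = (13, 9)
  2P = (3, 9)
  3P = (7, 14)
  4P = (12, 17)
  5P = (16, 15)
  6P = (21, 21)
  7P = (20, 15)
  8P = (2, 7)
  ... (continuing to 27P)
  27P = O

ord(P) = 27


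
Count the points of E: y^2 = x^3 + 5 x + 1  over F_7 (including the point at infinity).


For each x in F_7, count y with y^2 = x^3 + 5 x + 1 mod 7:
  x = 0: RHS = 1, y in [1, 6]  -> 2 point(s)
  x = 1: RHS = 0, y in [0]  -> 1 point(s)
  x = 3: RHS = 1, y in [1, 6]  -> 2 point(s)
  x = 4: RHS = 1, y in [1, 6]  -> 2 point(s)
  x = 5: RHS = 4, y in [2, 5]  -> 2 point(s)
  x = 6: RHS = 2, y in [3, 4]  -> 2 point(s)
Affine points: 11. Add the point at infinity: total = 12.

#E(F_7) = 12


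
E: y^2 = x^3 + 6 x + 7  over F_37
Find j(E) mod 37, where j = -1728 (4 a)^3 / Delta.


Delta = -16(4 a^3 + 27 b^2) mod 37 = 10
-1728 * (4 a)^3 = -1728 * (4*6)^3 mod 37 = 31
j = 31 * 10^(-1) mod 37 = 29

j = 29 (mod 37)


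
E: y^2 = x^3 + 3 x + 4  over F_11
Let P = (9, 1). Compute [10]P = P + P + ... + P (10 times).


k = 10 = 1010_2 (binary, LSB first: 0101)
Double-and-add from P = (9, 1):
  bit 0 = 0: acc unchanged = O
  bit 1 = 1: acc = O + (8, 1) = (8, 1)
  bit 2 = 0: acc unchanged = (8, 1)
  bit 3 = 1: acc = (8, 1) + (4, 5) = (0, 2)

10P = (0, 2)


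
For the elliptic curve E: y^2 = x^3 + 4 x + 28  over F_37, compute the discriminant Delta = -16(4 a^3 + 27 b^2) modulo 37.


4 a^3 + 27 b^2 = 4*4^3 + 27*28^2 = 256 + 21168 = 21424
Delta = -16 * (21424) = -342784
Delta mod 37 = 21

Delta = 21 (mod 37)


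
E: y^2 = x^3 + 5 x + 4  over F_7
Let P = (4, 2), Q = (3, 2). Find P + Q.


P != Q, so use the chord formula.
s = (y2 - y1) / (x2 - x1) = (0) / (6) mod 7 = 0
x3 = s^2 - x1 - x2 mod 7 = 0^2 - 4 - 3 = 0
y3 = s (x1 - x3) - y1 mod 7 = 0 * (4 - 0) - 2 = 5

P + Q = (0, 5)


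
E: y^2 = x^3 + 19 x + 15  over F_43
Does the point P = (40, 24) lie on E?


Check whether y^2 = x^3 + 19 x + 15 (mod 43) for (x, y) = (40, 24).
LHS: y^2 = 24^2 mod 43 = 17
RHS: x^3 + 19 x + 15 = 40^3 + 19*40 + 15 mod 43 = 17
LHS = RHS

Yes, on the curve


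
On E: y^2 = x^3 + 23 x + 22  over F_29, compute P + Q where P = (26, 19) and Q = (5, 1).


P != Q, so use the chord formula.
s = (y2 - y1) / (x2 - x1) = (11) / (8) mod 29 = 5
x3 = s^2 - x1 - x2 mod 29 = 5^2 - 26 - 5 = 23
y3 = s (x1 - x3) - y1 mod 29 = 5 * (26 - 23) - 19 = 25

P + Q = (23, 25)


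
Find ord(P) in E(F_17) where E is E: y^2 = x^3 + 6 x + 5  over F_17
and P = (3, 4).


Compute successive multiples of P until we hit O:
  1P = (3, 4)
  2P = (15, 6)
  3P = (8, 15)
  4P = (2, 5)
  5P = (13, 6)
  6P = (16, 7)
  7P = (6, 11)
  8P = (4, 5)
  ... (continuing to 21P)
  21P = O

ord(P) = 21


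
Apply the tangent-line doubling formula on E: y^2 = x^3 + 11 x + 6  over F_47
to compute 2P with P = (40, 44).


Doubling: s = (3 x1^2 + a) / (2 y1)
s = (3*40^2 + 11) / (2*44) mod 47 = 5
x3 = s^2 - 2 x1 mod 47 = 5^2 - 2*40 = 39
y3 = s (x1 - x3) - y1 mod 47 = 5 * (40 - 39) - 44 = 8

2P = (39, 8)


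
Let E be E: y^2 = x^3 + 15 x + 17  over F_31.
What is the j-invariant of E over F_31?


Delta = -16(4 a^3 + 27 b^2) mod 31 = 28
-1728 * (4 a)^3 = -1728 * (4*15)^3 mod 31 = 29
j = 29 * 28^(-1) mod 31 = 11

j = 11 (mod 31)


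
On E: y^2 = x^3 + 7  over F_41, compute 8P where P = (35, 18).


k = 8 = 1000_2 (binary, LSB first: 0001)
Double-and-add from P = (35, 18):
  bit 0 = 0: acc unchanged = O
  bit 1 = 0: acc unchanged = O
  bit 2 = 0: acc unchanged = O
  bit 3 = 1: acc = O + (27, 16) = (27, 16)

8P = (27, 16)


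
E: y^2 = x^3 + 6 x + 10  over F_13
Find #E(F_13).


For each x in F_13, count y with y^2 = x^3 + 6 x + 10 mod 13:
  x = 0: RHS = 10, y in [6, 7]  -> 2 point(s)
  x = 1: RHS = 4, y in [2, 11]  -> 2 point(s)
  x = 2: RHS = 4, y in [2, 11]  -> 2 point(s)
  x = 3: RHS = 3, y in [4, 9]  -> 2 point(s)
  x = 5: RHS = 9, y in [3, 10]  -> 2 point(s)
  x = 9: RHS = 0, y in [0]  -> 1 point(s)
  x = 10: RHS = 4, y in [2, 11]  -> 2 point(s)
  x = 11: RHS = 3, y in [4, 9]  -> 2 point(s)
  x = 12: RHS = 3, y in [4, 9]  -> 2 point(s)
Affine points: 17. Add the point at infinity: total = 18.

#E(F_13) = 18


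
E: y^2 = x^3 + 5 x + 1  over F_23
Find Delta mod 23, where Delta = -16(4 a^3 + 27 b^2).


4 a^3 + 27 b^2 = 4*5^3 + 27*1^2 = 500 + 27 = 527
Delta = -16 * (527) = -8432
Delta mod 23 = 9

Delta = 9 (mod 23)


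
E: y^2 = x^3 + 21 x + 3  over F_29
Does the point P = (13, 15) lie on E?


Check whether y^2 = x^3 + 21 x + 3 (mod 29) for (x, y) = (13, 15).
LHS: y^2 = 15^2 mod 29 = 22
RHS: x^3 + 21 x + 3 = 13^3 + 21*13 + 3 mod 29 = 8
LHS != RHS

No, not on the curve


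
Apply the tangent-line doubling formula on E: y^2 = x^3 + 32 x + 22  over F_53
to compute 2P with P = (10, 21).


Doubling: s = (3 x1^2 + a) / (2 y1)
s = (3*10^2 + 32) / (2*21) mod 53 = 18
x3 = s^2 - 2 x1 mod 53 = 18^2 - 2*10 = 39
y3 = s (x1 - x3) - y1 mod 53 = 18 * (10 - 39) - 21 = 40

2P = (39, 40)


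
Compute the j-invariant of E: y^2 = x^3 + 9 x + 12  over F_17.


Delta = -16(4 a^3 + 27 b^2) mod 17 = 4
-1728 * (4 a)^3 = -1728 * (4*9)^3 mod 17 = 14
j = 14 * 4^(-1) mod 17 = 12

j = 12 (mod 17)


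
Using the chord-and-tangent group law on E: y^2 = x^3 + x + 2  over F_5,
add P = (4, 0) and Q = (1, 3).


P != Q, so use the chord formula.
s = (y2 - y1) / (x2 - x1) = (3) / (2) mod 5 = 4
x3 = s^2 - x1 - x2 mod 5 = 4^2 - 4 - 1 = 1
y3 = s (x1 - x3) - y1 mod 5 = 4 * (4 - 1) - 0 = 2

P + Q = (1, 2)


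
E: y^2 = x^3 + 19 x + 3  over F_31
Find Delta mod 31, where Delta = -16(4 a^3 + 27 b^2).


4 a^3 + 27 b^2 = 4*19^3 + 27*3^2 = 27436 + 243 = 27679
Delta = -16 * (27679) = -442864
Delta mod 31 = 2

Delta = 2 (mod 31)


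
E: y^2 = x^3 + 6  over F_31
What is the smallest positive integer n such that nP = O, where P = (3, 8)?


Compute successive multiples of P until we hit O:
  1P = (3, 8)
  2P = (27, 29)
  3P = (10, 13)
  4P = (28, 14)
  5P = (1, 21)
  6P = (15, 8)
  7P = (13, 23)
  8P = (25, 21)
  ... (continuing to 43P)
  43P = O

ord(P) = 43


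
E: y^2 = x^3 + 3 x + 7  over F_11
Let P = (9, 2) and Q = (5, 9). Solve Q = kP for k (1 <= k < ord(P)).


Enumerate multiples of P until we hit Q = (5, 9):
  1P = (9, 2)
  2P = (5, 2)
  3P = (8, 9)
  4P = (10, 5)
  5P = (1, 0)
  6P = (10, 6)
  7P = (8, 2)
  8P = (5, 9)
Match found at i = 8.

k = 8


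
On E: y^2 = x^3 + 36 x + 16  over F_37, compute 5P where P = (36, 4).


k = 5 = 101_2 (binary, LSB first: 101)
Double-and-add from P = (36, 4):
  bit 0 = 1: acc = O + (36, 4) = (36, 4)
  bit 1 = 0: acc unchanged = (36, 4)
  bit 2 = 1: acc = (36, 4) + (31, 19) = (16, 10)

5P = (16, 10)


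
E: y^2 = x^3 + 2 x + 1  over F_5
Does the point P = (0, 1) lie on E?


Check whether y^2 = x^3 + 2 x + 1 (mod 5) for (x, y) = (0, 1).
LHS: y^2 = 1^2 mod 5 = 1
RHS: x^3 + 2 x + 1 = 0^3 + 2*0 + 1 mod 5 = 1
LHS = RHS

Yes, on the curve


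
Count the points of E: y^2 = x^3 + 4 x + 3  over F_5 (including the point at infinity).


For each x in F_5, count y with y^2 = x^3 + 4 x + 3 mod 5:
  x = 2: RHS = 4, y in [2, 3]  -> 2 point(s)
Affine points: 2. Add the point at infinity: total = 3.

#E(F_5) = 3


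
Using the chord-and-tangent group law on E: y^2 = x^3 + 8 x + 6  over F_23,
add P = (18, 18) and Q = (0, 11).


P != Q, so use the chord formula.
s = (y2 - y1) / (x2 - x1) = (16) / (5) mod 23 = 17
x3 = s^2 - x1 - x2 mod 23 = 17^2 - 18 - 0 = 18
y3 = s (x1 - x3) - y1 mod 23 = 17 * (18 - 18) - 18 = 5

P + Q = (18, 5)


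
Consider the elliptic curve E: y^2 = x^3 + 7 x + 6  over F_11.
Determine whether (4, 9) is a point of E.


Check whether y^2 = x^3 + 7 x + 6 (mod 11) for (x, y) = (4, 9).
LHS: y^2 = 9^2 mod 11 = 4
RHS: x^3 + 7 x + 6 = 4^3 + 7*4 + 6 mod 11 = 10
LHS != RHS

No, not on the curve


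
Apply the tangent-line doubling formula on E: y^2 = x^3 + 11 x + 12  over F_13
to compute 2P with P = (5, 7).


Doubling: s = (3 x1^2 + a) / (2 y1)
s = (3*5^2 + 11) / (2*7) mod 13 = 8
x3 = s^2 - 2 x1 mod 13 = 8^2 - 2*5 = 2
y3 = s (x1 - x3) - y1 mod 13 = 8 * (5 - 2) - 7 = 4

2P = (2, 4)


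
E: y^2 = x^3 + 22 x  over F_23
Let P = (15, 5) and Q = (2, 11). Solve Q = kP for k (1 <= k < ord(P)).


Enumerate multiples of P until we hit Q = (2, 11):
  1P = (15, 5)
  2P = (2, 11)
Match found at i = 2.

k = 2


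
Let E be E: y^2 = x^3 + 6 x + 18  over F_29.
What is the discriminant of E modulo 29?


4 a^3 + 27 b^2 = 4*6^3 + 27*18^2 = 864 + 8748 = 9612
Delta = -16 * (9612) = -153792
Delta mod 29 = 24

Delta = 24 (mod 29)


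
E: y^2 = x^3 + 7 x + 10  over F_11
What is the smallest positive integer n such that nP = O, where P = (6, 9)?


Compute successive multiples of P until we hit O:
  1P = (6, 9)
  2P = (4, 5)
  3P = (5, 4)
  4P = (3, 6)
  5P = (3, 5)
  6P = (5, 7)
  7P = (4, 6)
  8P = (6, 2)
  ... (continuing to 9P)
  9P = O

ord(P) = 9


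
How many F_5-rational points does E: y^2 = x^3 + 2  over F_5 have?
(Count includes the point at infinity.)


For each x in F_5, count y with y^2 = x^3 + 0 x + 2 mod 5:
  x = 2: RHS = 0, y in [0]  -> 1 point(s)
  x = 3: RHS = 4, y in [2, 3]  -> 2 point(s)
  x = 4: RHS = 1, y in [1, 4]  -> 2 point(s)
Affine points: 5. Add the point at infinity: total = 6.

#E(F_5) = 6


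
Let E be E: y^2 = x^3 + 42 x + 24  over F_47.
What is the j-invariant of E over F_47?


Delta = -16(4 a^3 + 27 b^2) mod 47 = 43
-1728 * (4 a)^3 = -1728 * (4*42)^3 mod 47 = 31
j = 31 * 43^(-1) mod 47 = 4

j = 4 (mod 47)


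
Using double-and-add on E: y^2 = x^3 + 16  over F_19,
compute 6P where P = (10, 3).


k = 6 = 110_2 (binary, LSB first: 011)
Double-and-add from P = (10, 3):
  bit 0 = 0: acc unchanged = O
  bit 1 = 1: acc = O + (10, 16) = (10, 16)
  bit 2 = 1: acc = (10, 16) + (10, 3) = O

6P = O


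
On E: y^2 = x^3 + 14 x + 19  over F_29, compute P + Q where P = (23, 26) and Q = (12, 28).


P != Q, so use the chord formula.
s = (y2 - y1) / (x2 - x1) = (2) / (18) mod 29 = 13
x3 = s^2 - x1 - x2 mod 29 = 13^2 - 23 - 12 = 18
y3 = s (x1 - x3) - y1 mod 29 = 13 * (23 - 18) - 26 = 10

P + Q = (18, 10)


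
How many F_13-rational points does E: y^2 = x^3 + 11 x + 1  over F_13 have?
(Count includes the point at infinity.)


For each x in F_13, count y with y^2 = x^3 + 11 x + 1 mod 13:
  x = 0: RHS = 1, y in [1, 12]  -> 2 point(s)
  x = 1: RHS = 0, y in [0]  -> 1 point(s)
  x = 3: RHS = 9, y in [3, 10]  -> 2 point(s)
  x = 5: RHS = 12, y in [5, 8]  -> 2 point(s)
  x = 6: RHS = 10, y in [6, 7]  -> 2 point(s)
  x = 8: RHS = 3, y in [4, 9]  -> 2 point(s)
  x = 9: RHS = 10, y in [6, 7]  -> 2 point(s)
  x = 11: RHS = 10, y in [6, 7]  -> 2 point(s)
Affine points: 15. Add the point at infinity: total = 16.

#E(F_13) = 16


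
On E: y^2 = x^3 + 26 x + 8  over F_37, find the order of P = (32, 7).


Compute successive multiples of P until we hit O:
  1P = (32, 7)
  2P = (9, 3)
  3P = (21, 11)
  4P = (30, 36)
  5P = (28, 9)
  6P = (5, 35)
  7P = (33, 5)
  8P = (13, 29)
  ... (continuing to 35P)
  35P = O

ord(P) = 35


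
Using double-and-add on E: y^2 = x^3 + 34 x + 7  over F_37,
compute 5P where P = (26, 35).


k = 5 = 101_2 (binary, LSB first: 101)
Double-and-add from P = (26, 35):
  bit 0 = 1: acc = O + (26, 35) = (26, 35)
  bit 1 = 0: acc unchanged = (26, 35)
  bit 2 = 1: acc = (26, 35) + (2, 3) = (19, 36)

5P = (19, 36)


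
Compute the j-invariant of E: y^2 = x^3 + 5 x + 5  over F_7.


Delta = -16(4 a^3 + 27 b^2) mod 7 = 2
-1728 * (4 a)^3 = -1728 * (4*5)^3 mod 7 = 6
j = 6 * 2^(-1) mod 7 = 3

j = 3 (mod 7)


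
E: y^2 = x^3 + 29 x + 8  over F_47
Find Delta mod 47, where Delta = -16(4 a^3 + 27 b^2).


4 a^3 + 27 b^2 = 4*29^3 + 27*8^2 = 97556 + 1728 = 99284
Delta = -16 * (99284) = -1588544
Delta mod 47 = 9

Delta = 9 (mod 47)


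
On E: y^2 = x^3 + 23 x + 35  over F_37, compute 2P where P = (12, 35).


Doubling: s = (3 x1^2 + a) / (2 y1)
s = (3*12^2 + 23) / (2*35) mod 37 = 25
x3 = s^2 - 2 x1 mod 37 = 25^2 - 2*12 = 9
y3 = s (x1 - x3) - y1 mod 37 = 25 * (12 - 9) - 35 = 3

2P = (9, 3)


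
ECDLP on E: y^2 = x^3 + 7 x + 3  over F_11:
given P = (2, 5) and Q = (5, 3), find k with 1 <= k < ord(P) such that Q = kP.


Enumerate multiples of P until we hit Q = (5, 3):
  1P = (2, 5)
  2P = (5, 8)
  3P = (5, 3)
Match found at i = 3.

k = 3


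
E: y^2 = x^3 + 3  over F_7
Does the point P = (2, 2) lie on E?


Check whether y^2 = x^3 + 0 x + 3 (mod 7) for (x, y) = (2, 2).
LHS: y^2 = 2^2 mod 7 = 4
RHS: x^3 + 0 x + 3 = 2^3 + 0*2 + 3 mod 7 = 4
LHS = RHS

Yes, on the curve


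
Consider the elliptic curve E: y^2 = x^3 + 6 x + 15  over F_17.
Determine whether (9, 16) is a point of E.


Check whether y^2 = x^3 + 6 x + 15 (mod 17) for (x, y) = (9, 16).
LHS: y^2 = 16^2 mod 17 = 1
RHS: x^3 + 6 x + 15 = 9^3 + 6*9 + 15 mod 17 = 16
LHS != RHS

No, not on the curve


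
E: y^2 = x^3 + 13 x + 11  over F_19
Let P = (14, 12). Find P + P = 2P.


Doubling: s = (3 x1^2 + a) / (2 y1)
s = (3*14^2 + 13) / (2*12) mod 19 = 10
x3 = s^2 - 2 x1 mod 19 = 10^2 - 2*14 = 15
y3 = s (x1 - x3) - y1 mod 19 = 10 * (14 - 15) - 12 = 16

2P = (15, 16)


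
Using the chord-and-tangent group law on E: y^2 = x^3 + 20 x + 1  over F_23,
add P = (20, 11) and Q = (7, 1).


P != Q, so use the chord formula.
s = (y2 - y1) / (x2 - x1) = (13) / (10) mod 23 = 22
x3 = s^2 - x1 - x2 mod 23 = 22^2 - 20 - 7 = 20
y3 = s (x1 - x3) - y1 mod 23 = 22 * (20 - 20) - 11 = 12

P + Q = (20, 12)


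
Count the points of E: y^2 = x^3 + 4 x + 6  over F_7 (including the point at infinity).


For each x in F_7, count y with y^2 = x^3 + 4 x + 6 mod 7:
  x = 1: RHS = 4, y in [2, 5]  -> 2 point(s)
  x = 2: RHS = 1, y in [1, 6]  -> 2 point(s)
  x = 4: RHS = 2, y in [3, 4]  -> 2 point(s)
  x = 5: RHS = 4, y in [2, 5]  -> 2 point(s)
  x = 6: RHS = 1, y in [1, 6]  -> 2 point(s)
Affine points: 10. Add the point at infinity: total = 11.

#E(F_7) = 11


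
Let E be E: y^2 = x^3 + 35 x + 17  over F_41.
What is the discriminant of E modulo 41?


4 a^3 + 27 b^2 = 4*35^3 + 27*17^2 = 171500 + 7803 = 179303
Delta = -16 * (179303) = -2868848
Delta mod 41 = 4

Delta = 4 (mod 41)


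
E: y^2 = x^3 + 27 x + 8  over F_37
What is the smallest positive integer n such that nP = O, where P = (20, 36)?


Compute successive multiples of P until we hit O:
  1P = (20, 36)
  2P = (6, 33)
  3P = (32, 9)
  4P = (34, 14)
  5P = (27, 12)
  6P = (1, 31)
  7P = (5, 3)
  8P = (5, 34)
  ... (continuing to 15P)
  15P = O

ord(P) = 15


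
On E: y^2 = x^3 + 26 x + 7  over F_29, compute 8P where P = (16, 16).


k = 8 = 1000_2 (binary, LSB first: 0001)
Double-and-add from P = (16, 16):
  bit 0 = 0: acc unchanged = O
  bit 1 = 0: acc unchanged = O
  bit 2 = 0: acc unchanged = O
  bit 3 = 1: acc = O + (24, 10) = (24, 10)

8P = (24, 10)


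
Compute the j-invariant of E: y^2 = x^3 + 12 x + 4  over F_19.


Delta = -16(4 a^3 + 27 b^2) mod 19 = 11
-1728 * (4 a)^3 = -1728 * (4*12)^3 mod 19 = 12
j = 12 * 11^(-1) mod 19 = 8

j = 8 (mod 19)


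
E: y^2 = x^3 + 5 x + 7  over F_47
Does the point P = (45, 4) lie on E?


Check whether y^2 = x^3 + 5 x + 7 (mod 47) for (x, y) = (45, 4).
LHS: y^2 = 4^2 mod 47 = 16
RHS: x^3 + 5 x + 7 = 45^3 + 5*45 + 7 mod 47 = 36
LHS != RHS

No, not on the curve


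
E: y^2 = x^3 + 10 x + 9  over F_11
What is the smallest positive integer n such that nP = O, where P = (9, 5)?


Compute successive multiples of P until we hit O:
  1P = (9, 5)
  2P = (4, 6)
  3P = (2, 9)
  4P = (1, 3)
  5P = (10, 3)
  6P = (7, 2)
  7P = (0, 3)
  8P = (3, 0)
  ... (continuing to 16P)
  16P = O

ord(P) = 16


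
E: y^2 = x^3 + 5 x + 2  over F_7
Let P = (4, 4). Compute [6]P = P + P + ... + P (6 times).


k = 6 = 110_2 (binary, LSB first: 011)
Double-and-add from P = (4, 4):
  bit 0 = 0: acc unchanged = O
  bit 1 = 1: acc = O + (1, 1) = (1, 1)
  bit 2 = 1: acc = (1, 1) + (0, 3) = (3, 3)

6P = (3, 3)


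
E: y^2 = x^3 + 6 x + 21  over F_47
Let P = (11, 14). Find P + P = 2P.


Doubling: s = (3 x1^2 + a) / (2 y1)
s = (3*11^2 + 6) / (2*14) mod 47 = 35
x3 = s^2 - 2 x1 mod 47 = 35^2 - 2*11 = 28
y3 = s (x1 - x3) - y1 mod 47 = 35 * (11 - 28) - 14 = 2

2P = (28, 2)


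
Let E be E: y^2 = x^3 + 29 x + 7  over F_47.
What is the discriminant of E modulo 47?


4 a^3 + 27 b^2 = 4*29^3 + 27*7^2 = 97556 + 1323 = 98879
Delta = -16 * (98879) = -1582064
Delta mod 47 = 3

Delta = 3 (mod 47)


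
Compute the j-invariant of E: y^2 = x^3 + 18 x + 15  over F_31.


Delta = -16(4 a^3 + 27 b^2) mod 31 = 8
-1728 * (4 a)^3 = -1728 * (4*18)^3 mod 31 = 2
j = 2 * 8^(-1) mod 31 = 8

j = 8 (mod 31)


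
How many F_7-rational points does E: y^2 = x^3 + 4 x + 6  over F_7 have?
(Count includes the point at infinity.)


For each x in F_7, count y with y^2 = x^3 + 4 x + 6 mod 7:
  x = 1: RHS = 4, y in [2, 5]  -> 2 point(s)
  x = 2: RHS = 1, y in [1, 6]  -> 2 point(s)
  x = 4: RHS = 2, y in [3, 4]  -> 2 point(s)
  x = 5: RHS = 4, y in [2, 5]  -> 2 point(s)
  x = 6: RHS = 1, y in [1, 6]  -> 2 point(s)
Affine points: 10. Add the point at infinity: total = 11.

#E(F_7) = 11


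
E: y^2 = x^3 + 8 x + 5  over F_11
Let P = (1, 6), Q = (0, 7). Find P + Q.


P != Q, so use the chord formula.
s = (y2 - y1) / (x2 - x1) = (1) / (10) mod 11 = 10
x3 = s^2 - x1 - x2 mod 11 = 10^2 - 1 - 0 = 0
y3 = s (x1 - x3) - y1 mod 11 = 10 * (1 - 0) - 6 = 4

P + Q = (0, 4)


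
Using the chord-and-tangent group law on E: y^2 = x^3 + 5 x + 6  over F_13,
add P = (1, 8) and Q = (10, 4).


P != Q, so use the chord formula.
s = (y2 - y1) / (x2 - x1) = (9) / (9) mod 13 = 1
x3 = s^2 - x1 - x2 mod 13 = 1^2 - 1 - 10 = 3
y3 = s (x1 - x3) - y1 mod 13 = 1 * (1 - 3) - 8 = 3

P + Q = (3, 3)


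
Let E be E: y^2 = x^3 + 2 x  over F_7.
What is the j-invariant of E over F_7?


Delta = -16(4 a^3 + 27 b^2) mod 7 = 6
-1728 * (4 a)^3 = -1728 * (4*2)^3 mod 7 = 1
j = 1 * 6^(-1) mod 7 = 6

j = 6 (mod 7)


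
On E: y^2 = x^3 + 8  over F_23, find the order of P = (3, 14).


Compute successive multiples of P until we hit O:
  1P = (3, 14)
  2P = (2, 19)
  3P = (20, 2)
  4P = (4, 7)
  5P = (19, 6)
  6P = (7, 11)
  7P = (15, 18)
  8P = (0, 10)
  ... (continuing to 24P)
  24P = O

ord(P) = 24


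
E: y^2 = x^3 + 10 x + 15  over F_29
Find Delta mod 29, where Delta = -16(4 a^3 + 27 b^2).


4 a^3 + 27 b^2 = 4*10^3 + 27*15^2 = 4000 + 6075 = 10075
Delta = -16 * (10075) = -161200
Delta mod 29 = 11

Delta = 11 (mod 29)


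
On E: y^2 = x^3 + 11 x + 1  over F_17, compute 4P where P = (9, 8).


k = 4 = 100_2 (binary, LSB first: 001)
Double-and-add from P = (9, 8):
  bit 0 = 0: acc unchanged = O
  bit 1 = 0: acc unchanged = O
  bit 2 = 1: acc = O + (9, 9) = (9, 9)

4P = (9, 9)


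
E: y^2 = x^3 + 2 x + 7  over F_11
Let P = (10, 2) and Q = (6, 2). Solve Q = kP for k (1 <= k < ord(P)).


Enumerate multiples of P until we hit Q = (6, 2):
  1P = (10, 2)
  2P = (7, 10)
  3P = (6, 2)
Match found at i = 3.

k = 3


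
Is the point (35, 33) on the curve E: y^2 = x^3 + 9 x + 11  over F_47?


Check whether y^2 = x^3 + 9 x + 11 (mod 47) for (x, y) = (35, 33).
LHS: y^2 = 33^2 mod 47 = 8
RHS: x^3 + 9 x + 11 = 35^3 + 9*35 + 11 mod 47 = 8
LHS = RHS

Yes, on the curve


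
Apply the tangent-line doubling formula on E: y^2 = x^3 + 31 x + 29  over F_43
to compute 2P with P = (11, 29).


Doubling: s = (3 x1^2 + a) / (2 y1)
s = (3*11^2 + 31) / (2*29) mod 43 = 32
x3 = s^2 - 2 x1 mod 43 = 32^2 - 2*11 = 13
y3 = s (x1 - x3) - y1 mod 43 = 32 * (11 - 13) - 29 = 36

2P = (13, 36)


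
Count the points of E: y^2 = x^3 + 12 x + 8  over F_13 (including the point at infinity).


For each x in F_13, count y with y^2 = x^3 + 12 x + 8 mod 13:
  x = 2: RHS = 1, y in [1, 12]  -> 2 point(s)
  x = 4: RHS = 3, y in [4, 9]  -> 2 point(s)
  x = 6: RHS = 10, y in [6, 7]  -> 2 point(s)
  x = 9: RHS = 0, y in [0]  -> 1 point(s)
  x = 10: RHS = 10, y in [6, 7]  -> 2 point(s)
Affine points: 9. Add the point at infinity: total = 10.

#E(F_13) = 10


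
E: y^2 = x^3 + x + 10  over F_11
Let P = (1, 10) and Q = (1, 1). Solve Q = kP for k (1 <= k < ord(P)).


Enumerate multiples of P until we hit Q = (1, 1):
  1P = (1, 10)
  2P = (2, 3)
  3P = (2, 8)
  4P = (1, 1)
Match found at i = 4.

k = 4


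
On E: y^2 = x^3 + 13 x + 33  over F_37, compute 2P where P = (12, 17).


Doubling: s = (3 x1^2 + a) / (2 y1)
s = (3*12^2 + 13) / (2*17) mod 37 = 12
x3 = s^2 - 2 x1 mod 37 = 12^2 - 2*12 = 9
y3 = s (x1 - x3) - y1 mod 37 = 12 * (12 - 9) - 17 = 19

2P = (9, 19)


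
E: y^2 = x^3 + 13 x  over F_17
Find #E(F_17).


For each x in F_17, count y with y^2 = x^3 + 13 x + 0 mod 17:
  x = 0: RHS = 0, y in [0]  -> 1 point(s)
  x = 2: RHS = 0, y in [0]  -> 1 point(s)
  x = 3: RHS = 15, y in [7, 10]  -> 2 point(s)
  x = 7: RHS = 9, y in [3, 14]  -> 2 point(s)
  x = 8: RHS = 4, y in [2, 15]  -> 2 point(s)
  x = 9: RHS = 13, y in [8, 9]  -> 2 point(s)
  x = 10: RHS = 8, y in [5, 12]  -> 2 point(s)
  x = 14: RHS = 2, y in [6, 11]  -> 2 point(s)
  x = 15: RHS = 0, y in [0]  -> 1 point(s)
Affine points: 15. Add the point at infinity: total = 16.

#E(F_17) = 16


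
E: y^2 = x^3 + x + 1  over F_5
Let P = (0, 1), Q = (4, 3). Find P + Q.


P != Q, so use the chord formula.
s = (y2 - y1) / (x2 - x1) = (2) / (4) mod 5 = 3
x3 = s^2 - x1 - x2 mod 5 = 3^2 - 0 - 4 = 0
y3 = s (x1 - x3) - y1 mod 5 = 3 * (0 - 0) - 1 = 4

P + Q = (0, 4)


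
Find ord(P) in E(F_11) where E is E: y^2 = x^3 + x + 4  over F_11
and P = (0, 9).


Compute successive multiples of P until we hit O:
  1P = (0, 9)
  2P = (9, 7)
  3P = (3, 10)
  4P = (2, 5)
  5P = (2, 6)
  6P = (3, 1)
  7P = (9, 4)
  8P = (0, 2)
  ... (continuing to 9P)
  9P = O

ord(P) = 9


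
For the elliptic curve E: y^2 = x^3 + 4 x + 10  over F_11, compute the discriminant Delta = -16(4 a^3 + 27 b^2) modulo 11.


4 a^3 + 27 b^2 = 4*4^3 + 27*10^2 = 256 + 2700 = 2956
Delta = -16 * (2956) = -47296
Delta mod 11 = 4

Delta = 4 (mod 11)


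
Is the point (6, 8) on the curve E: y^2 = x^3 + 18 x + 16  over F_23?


Check whether y^2 = x^3 + 18 x + 16 (mod 23) for (x, y) = (6, 8).
LHS: y^2 = 8^2 mod 23 = 18
RHS: x^3 + 18 x + 16 = 6^3 + 18*6 + 16 mod 23 = 18
LHS = RHS

Yes, on the curve


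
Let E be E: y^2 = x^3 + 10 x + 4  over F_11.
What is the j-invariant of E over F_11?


Delta = -16(4 a^3 + 27 b^2) mod 11 = 5
-1728 * (4 a)^3 = -1728 * (4*10)^3 mod 11 = 9
j = 9 * 5^(-1) mod 11 = 4

j = 4 (mod 11)


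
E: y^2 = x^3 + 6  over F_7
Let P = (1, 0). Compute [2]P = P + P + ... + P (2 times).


k = 2 = 10_2 (binary, LSB first: 01)
Double-and-add from P = (1, 0):
  bit 0 = 0: acc unchanged = O
  bit 1 = 1: acc = O + O = O

2P = O


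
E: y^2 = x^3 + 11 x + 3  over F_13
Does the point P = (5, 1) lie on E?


Check whether y^2 = x^3 + 11 x + 3 (mod 13) for (x, y) = (5, 1).
LHS: y^2 = 1^2 mod 13 = 1
RHS: x^3 + 11 x + 3 = 5^3 + 11*5 + 3 mod 13 = 1
LHS = RHS

Yes, on the curve


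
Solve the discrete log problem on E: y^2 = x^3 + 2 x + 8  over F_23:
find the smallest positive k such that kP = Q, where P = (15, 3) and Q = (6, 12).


Enumerate multiples of P until we hit Q = (6, 12):
  1P = (15, 3)
  2P = (6, 12)
Match found at i = 2.

k = 2


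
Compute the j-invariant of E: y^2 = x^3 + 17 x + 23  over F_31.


Delta = -16(4 a^3 + 27 b^2) mod 31 = 5
-1728 * (4 a)^3 = -1728 * (4*17)^3 mod 31 = 23
j = 23 * 5^(-1) mod 31 = 17

j = 17 (mod 31)


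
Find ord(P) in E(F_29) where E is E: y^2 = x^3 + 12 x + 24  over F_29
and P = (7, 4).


Compute successive multiples of P until we hit O:
  1P = (7, 4)
  2P = (9, 7)
  3P = (8, 9)
  4P = (10, 10)
  5P = (16, 7)
  6P = (19, 21)
  7P = (4, 22)
  8P = (25, 17)
  ... (continuing to 17P)
  17P = O

ord(P) = 17


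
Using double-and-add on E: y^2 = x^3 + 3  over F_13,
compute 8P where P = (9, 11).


k = 8 = 1000_2 (binary, LSB first: 0001)
Double-and-add from P = (9, 11):
  bit 0 = 0: acc unchanged = O
  bit 1 = 0: acc unchanged = O
  bit 2 = 0: acc unchanged = O
  bit 3 = 1: acc = O + (9, 2) = (9, 2)

8P = (9, 2)


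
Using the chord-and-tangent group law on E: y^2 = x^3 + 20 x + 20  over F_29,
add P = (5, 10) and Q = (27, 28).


P != Q, so use the chord formula.
s = (y2 - y1) / (x2 - x1) = (18) / (22) mod 29 = 14
x3 = s^2 - x1 - x2 mod 29 = 14^2 - 5 - 27 = 19
y3 = s (x1 - x3) - y1 mod 29 = 14 * (5 - 19) - 10 = 26

P + Q = (19, 26)


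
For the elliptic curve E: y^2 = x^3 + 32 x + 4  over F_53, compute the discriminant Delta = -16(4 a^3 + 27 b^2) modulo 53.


4 a^3 + 27 b^2 = 4*32^3 + 27*4^2 = 131072 + 432 = 131504
Delta = -16 * (131504) = -2104064
Delta mod 53 = 36

Delta = 36 (mod 53)


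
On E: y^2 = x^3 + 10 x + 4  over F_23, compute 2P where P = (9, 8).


Doubling: s = (3 x1^2 + a) / (2 y1)
s = (3*9^2 + 10) / (2*8) mod 23 = 0
x3 = s^2 - 2 x1 mod 23 = 0^2 - 2*9 = 5
y3 = s (x1 - x3) - y1 mod 23 = 0 * (9 - 5) - 8 = 15

2P = (5, 15)


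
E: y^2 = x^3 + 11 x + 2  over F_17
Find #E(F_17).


For each x in F_17, count y with y^2 = x^3 + 11 x + 2 mod 17:
  x = 0: RHS = 2, y in [6, 11]  -> 2 point(s)
  x = 2: RHS = 15, y in [7, 10]  -> 2 point(s)
  x = 4: RHS = 8, y in [5, 12]  -> 2 point(s)
  x = 11: RHS = 9, y in [3, 14]  -> 2 point(s)
  x = 12: RHS = 9, y in [3, 14]  -> 2 point(s)
  x = 13: RHS = 13, y in [8, 9]  -> 2 point(s)
Affine points: 12. Add the point at infinity: total = 13.

#E(F_17) = 13
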